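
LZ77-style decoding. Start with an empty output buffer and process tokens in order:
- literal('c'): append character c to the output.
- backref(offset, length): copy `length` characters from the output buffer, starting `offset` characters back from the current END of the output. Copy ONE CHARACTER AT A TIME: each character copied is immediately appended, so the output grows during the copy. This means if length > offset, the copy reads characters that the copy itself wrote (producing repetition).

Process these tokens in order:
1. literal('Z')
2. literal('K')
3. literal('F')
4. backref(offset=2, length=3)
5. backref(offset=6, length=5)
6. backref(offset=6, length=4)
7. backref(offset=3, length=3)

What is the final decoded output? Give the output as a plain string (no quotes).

Answer: ZKFKFKZKFKFKZKFZKF

Derivation:
Token 1: literal('Z'). Output: "Z"
Token 2: literal('K'). Output: "ZK"
Token 3: literal('F'). Output: "ZKF"
Token 4: backref(off=2, len=3) (overlapping!). Copied 'KFK' from pos 1. Output: "ZKFKFK"
Token 5: backref(off=6, len=5). Copied 'ZKFKF' from pos 0. Output: "ZKFKFKZKFKF"
Token 6: backref(off=6, len=4). Copied 'KZKF' from pos 5. Output: "ZKFKFKZKFKFKZKF"
Token 7: backref(off=3, len=3). Copied 'ZKF' from pos 12. Output: "ZKFKFKZKFKFKZKFZKF"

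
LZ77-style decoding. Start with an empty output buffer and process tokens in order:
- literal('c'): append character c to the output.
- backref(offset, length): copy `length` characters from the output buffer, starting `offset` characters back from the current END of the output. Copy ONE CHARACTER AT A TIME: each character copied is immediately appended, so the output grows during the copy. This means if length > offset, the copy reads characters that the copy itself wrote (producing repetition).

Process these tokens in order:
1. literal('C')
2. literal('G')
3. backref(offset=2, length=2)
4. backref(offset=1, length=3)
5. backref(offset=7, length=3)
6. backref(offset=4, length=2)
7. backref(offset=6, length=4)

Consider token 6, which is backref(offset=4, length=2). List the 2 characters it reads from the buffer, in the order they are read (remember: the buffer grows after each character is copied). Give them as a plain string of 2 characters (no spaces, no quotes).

Answer: GC

Derivation:
Token 1: literal('C'). Output: "C"
Token 2: literal('G'). Output: "CG"
Token 3: backref(off=2, len=2). Copied 'CG' from pos 0. Output: "CGCG"
Token 4: backref(off=1, len=3) (overlapping!). Copied 'GGG' from pos 3. Output: "CGCGGGG"
Token 5: backref(off=7, len=3). Copied 'CGC' from pos 0. Output: "CGCGGGGCGC"
Token 6: backref(off=4, len=2). Buffer before: "CGCGGGGCGC" (len 10)
  byte 1: read out[6]='G', append. Buffer now: "CGCGGGGCGCG"
  byte 2: read out[7]='C', append. Buffer now: "CGCGGGGCGCGC"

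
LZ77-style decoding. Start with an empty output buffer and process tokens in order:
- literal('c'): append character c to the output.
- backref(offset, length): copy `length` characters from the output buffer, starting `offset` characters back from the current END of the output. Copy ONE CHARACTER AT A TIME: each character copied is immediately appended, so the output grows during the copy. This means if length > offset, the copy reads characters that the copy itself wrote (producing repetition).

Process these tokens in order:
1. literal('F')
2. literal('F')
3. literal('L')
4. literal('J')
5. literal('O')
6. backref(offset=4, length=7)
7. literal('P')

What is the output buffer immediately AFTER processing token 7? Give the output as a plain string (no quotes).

Answer: FFLJOFLJOFLJP

Derivation:
Token 1: literal('F'). Output: "F"
Token 2: literal('F'). Output: "FF"
Token 3: literal('L'). Output: "FFL"
Token 4: literal('J'). Output: "FFLJ"
Token 5: literal('O'). Output: "FFLJO"
Token 6: backref(off=4, len=7) (overlapping!). Copied 'FLJOFLJ' from pos 1. Output: "FFLJOFLJOFLJ"
Token 7: literal('P'). Output: "FFLJOFLJOFLJP"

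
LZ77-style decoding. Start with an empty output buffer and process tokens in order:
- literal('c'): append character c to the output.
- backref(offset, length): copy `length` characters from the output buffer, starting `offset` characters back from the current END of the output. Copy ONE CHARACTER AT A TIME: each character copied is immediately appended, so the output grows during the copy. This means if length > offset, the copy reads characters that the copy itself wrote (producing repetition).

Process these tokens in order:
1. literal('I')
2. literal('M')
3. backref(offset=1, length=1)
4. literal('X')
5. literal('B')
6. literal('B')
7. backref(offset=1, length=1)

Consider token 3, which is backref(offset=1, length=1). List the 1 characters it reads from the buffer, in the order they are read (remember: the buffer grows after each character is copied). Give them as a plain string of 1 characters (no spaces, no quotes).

Token 1: literal('I'). Output: "I"
Token 2: literal('M'). Output: "IM"
Token 3: backref(off=1, len=1). Buffer before: "IM" (len 2)
  byte 1: read out[1]='M', append. Buffer now: "IMM"

Answer: M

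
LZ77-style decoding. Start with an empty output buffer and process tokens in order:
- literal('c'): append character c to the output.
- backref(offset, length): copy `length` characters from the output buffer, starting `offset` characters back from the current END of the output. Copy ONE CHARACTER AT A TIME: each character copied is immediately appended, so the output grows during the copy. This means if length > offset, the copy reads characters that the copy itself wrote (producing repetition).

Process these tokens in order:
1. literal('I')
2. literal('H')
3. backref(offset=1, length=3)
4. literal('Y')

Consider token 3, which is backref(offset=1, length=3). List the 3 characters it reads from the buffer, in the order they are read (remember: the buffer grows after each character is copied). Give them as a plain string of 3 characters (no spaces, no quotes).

Answer: HHH

Derivation:
Token 1: literal('I'). Output: "I"
Token 2: literal('H'). Output: "IH"
Token 3: backref(off=1, len=3). Buffer before: "IH" (len 2)
  byte 1: read out[1]='H', append. Buffer now: "IHH"
  byte 2: read out[2]='H', append. Buffer now: "IHHH"
  byte 3: read out[3]='H', append. Buffer now: "IHHHH"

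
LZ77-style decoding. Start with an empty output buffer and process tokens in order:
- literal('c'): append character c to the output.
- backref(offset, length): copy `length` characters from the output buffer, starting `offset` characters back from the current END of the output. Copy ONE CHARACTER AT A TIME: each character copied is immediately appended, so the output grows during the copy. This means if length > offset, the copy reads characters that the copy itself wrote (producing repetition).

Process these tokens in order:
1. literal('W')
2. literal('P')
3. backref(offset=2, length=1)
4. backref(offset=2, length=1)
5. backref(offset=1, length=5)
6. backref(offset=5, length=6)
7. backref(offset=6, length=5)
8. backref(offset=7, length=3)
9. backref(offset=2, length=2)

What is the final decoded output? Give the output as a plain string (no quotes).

Answer: WPWPPPPPPPPPPPPPPPPPPPPPP

Derivation:
Token 1: literal('W'). Output: "W"
Token 2: literal('P'). Output: "WP"
Token 3: backref(off=2, len=1). Copied 'W' from pos 0. Output: "WPW"
Token 4: backref(off=2, len=1). Copied 'P' from pos 1. Output: "WPWP"
Token 5: backref(off=1, len=5) (overlapping!). Copied 'PPPPP' from pos 3. Output: "WPWPPPPPP"
Token 6: backref(off=5, len=6) (overlapping!). Copied 'PPPPPP' from pos 4. Output: "WPWPPPPPPPPPPPP"
Token 7: backref(off=6, len=5). Copied 'PPPPP' from pos 9. Output: "WPWPPPPPPPPPPPPPPPPP"
Token 8: backref(off=7, len=3). Copied 'PPP' from pos 13. Output: "WPWPPPPPPPPPPPPPPPPPPPP"
Token 9: backref(off=2, len=2). Copied 'PP' from pos 21. Output: "WPWPPPPPPPPPPPPPPPPPPPPPP"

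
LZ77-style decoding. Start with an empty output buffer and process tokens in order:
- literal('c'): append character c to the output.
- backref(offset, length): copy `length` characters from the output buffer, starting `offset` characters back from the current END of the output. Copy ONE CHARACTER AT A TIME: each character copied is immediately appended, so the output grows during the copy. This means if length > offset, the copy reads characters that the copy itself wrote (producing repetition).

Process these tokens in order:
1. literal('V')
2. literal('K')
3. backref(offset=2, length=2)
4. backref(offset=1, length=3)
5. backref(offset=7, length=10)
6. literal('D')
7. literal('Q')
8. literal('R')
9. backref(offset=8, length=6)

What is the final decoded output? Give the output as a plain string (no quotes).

Token 1: literal('V'). Output: "V"
Token 2: literal('K'). Output: "VK"
Token 3: backref(off=2, len=2). Copied 'VK' from pos 0. Output: "VKVK"
Token 4: backref(off=1, len=3) (overlapping!). Copied 'KKK' from pos 3. Output: "VKVKKKK"
Token 5: backref(off=7, len=10) (overlapping!). Copied 'VKVKKKKVKV' from pos 0. Output: "VKVKKKKVKVKKKKVKV"
Token 6: literal('D'). Output: "VKVKKKKVKVKKKKVKVD"
Token 7: literal('Q'). Output: "VKVKKKKVKVKKKKVKVDQ"
Token 8: literal('R'). Output: "VKVKKKKVKVKKKKVKVDQR"
Token 9: backref(off=8, len=6). Copied 'KKVKVD' from pos 12. Output: "VKVKKKKVKVKKKKVKVDQRKKVKVD"

Answer: VKVKKKKVKVKKKKVKVDQRKKVKVD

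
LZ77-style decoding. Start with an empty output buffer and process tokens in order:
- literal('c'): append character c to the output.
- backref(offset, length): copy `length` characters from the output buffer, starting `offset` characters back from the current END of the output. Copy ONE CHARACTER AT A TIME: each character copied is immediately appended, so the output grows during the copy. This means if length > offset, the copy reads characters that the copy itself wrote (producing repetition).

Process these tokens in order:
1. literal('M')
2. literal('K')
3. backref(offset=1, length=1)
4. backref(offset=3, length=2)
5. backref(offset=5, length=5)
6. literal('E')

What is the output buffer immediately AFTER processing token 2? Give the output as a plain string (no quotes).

Answer: MK

Derivation:
Token 1: literal('M'). Output: "M"
Token 2: literal('K'). Output: "MK"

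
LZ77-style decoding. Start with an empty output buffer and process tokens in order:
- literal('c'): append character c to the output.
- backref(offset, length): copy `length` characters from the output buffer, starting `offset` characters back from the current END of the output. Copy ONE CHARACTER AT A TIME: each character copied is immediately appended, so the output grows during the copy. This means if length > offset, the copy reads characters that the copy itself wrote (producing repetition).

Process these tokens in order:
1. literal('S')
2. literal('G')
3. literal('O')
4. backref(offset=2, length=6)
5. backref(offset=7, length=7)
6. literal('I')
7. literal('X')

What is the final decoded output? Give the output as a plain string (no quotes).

Answer: SGOGOGOGOOGOGOGOIX

Derivation:
Token 1: literal('S'). Output: "S"
Token 2: literal('G'). Output: "SG"
Token 3: literal('O'). Output: "SGO"
Token 4: backref(off=2, len=6) (overlapping!). Copied 'GOGOGO' from pos 1. Output: "SGOGOGOGO"
Token 5: backref(off=7, len=7). Copied 'OGOGOGO' from pos 2. Output: "SGOGOGOGOOGOGOGO"
Token 6: literal('I'). Output: "SGOGOGOGOOGOGOGOI"
Token 7: literal('X'). Output: "SGOGOGOGOOGOGOGOIX"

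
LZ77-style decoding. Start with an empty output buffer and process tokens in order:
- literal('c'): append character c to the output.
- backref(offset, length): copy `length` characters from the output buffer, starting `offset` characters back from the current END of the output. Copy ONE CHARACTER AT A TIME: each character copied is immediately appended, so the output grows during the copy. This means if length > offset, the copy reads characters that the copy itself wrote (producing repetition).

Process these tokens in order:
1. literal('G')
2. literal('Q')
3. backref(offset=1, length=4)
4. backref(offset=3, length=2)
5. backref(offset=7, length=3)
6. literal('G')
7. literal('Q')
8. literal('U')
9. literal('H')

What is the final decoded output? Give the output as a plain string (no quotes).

Answer: GQQQQQQQQQQGQUH

Derivation:
Token 1: literal('G'). Output: "G"
Token 2: literal('Q'). Output: "GQ"
Token 3: backref(off=1, len=4) (overlapping!). Copied 'QQQQ' from pos 1. Output: "GQQQQQ"
Token 4: backref(off=3, len=2). Copied 'QQ' from pos 3. Output: "GQQQQQQQ"
Token 5: backref(off=7, len=3). Copied 'QQQ' from pos 1. Output: "GQQQQQQQQQQ"
Token 6: literal('G'). Output: "GQQQQQQQQQQG"
Token 7: literal('Q'). Output: "GQQQQQQQQQQGQ"
Token 8: literal('U'). Output: "GQQQQQQQQQQGQU"
Token 9: literal('H'). Output: "GQQQQQQQQQQGQUH"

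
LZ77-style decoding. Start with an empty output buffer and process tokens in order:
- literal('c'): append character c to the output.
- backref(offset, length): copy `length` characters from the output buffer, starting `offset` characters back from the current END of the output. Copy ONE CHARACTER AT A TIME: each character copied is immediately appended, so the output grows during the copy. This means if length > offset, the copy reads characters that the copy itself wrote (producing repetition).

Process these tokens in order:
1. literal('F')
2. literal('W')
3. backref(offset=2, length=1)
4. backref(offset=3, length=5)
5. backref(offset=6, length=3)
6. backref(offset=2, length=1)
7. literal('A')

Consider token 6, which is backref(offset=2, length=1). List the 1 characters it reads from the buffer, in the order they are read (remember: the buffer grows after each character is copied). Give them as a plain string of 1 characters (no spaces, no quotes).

Answer: F

Derivation:
Token 1: literal('F'). Output: "F"
Token 2: literal('W'). Output: "FW"
Token 3: backref(off=2, len=1). Copied 'F' from pos 0. Output: "FWF"
Token 4: backref(off=3, len=5) (overlapping!). Copied 'FWFFW' from pos 0. Output: "FWFFWFFW"
Token 5: backref(off=6, len=3). Copied 'FFW' from pos 2. Output: "FWFFWFFWFFW"
Token 6: backref(off=2, len=1). Buffer before: "FWFFWFFWFFW" (len 11)
  byte 1: read out[9]='F', append. Buffer now: "FWFFWFFWFFWF"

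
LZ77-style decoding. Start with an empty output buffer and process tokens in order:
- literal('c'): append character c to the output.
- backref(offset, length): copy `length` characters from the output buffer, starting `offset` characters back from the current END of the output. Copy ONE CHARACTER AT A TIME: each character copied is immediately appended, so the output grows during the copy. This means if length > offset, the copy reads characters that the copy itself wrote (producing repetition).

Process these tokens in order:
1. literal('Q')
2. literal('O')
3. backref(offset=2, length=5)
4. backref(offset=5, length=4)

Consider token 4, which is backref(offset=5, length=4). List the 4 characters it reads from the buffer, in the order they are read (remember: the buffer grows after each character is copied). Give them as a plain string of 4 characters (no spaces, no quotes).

Answer: QOQO

Derivation:
Token 1: literal('Q'). Output: "Q"
Token 2: literal('O'). Output: "QO"
Token 3: backref(off=2, len=5) (overlapping!). Copied 'QOQOQ' from pos 0. Output: "QOQOQOQ"
Token 4: backref(off=5, len=4). Buffer before: "QOQOQOQ" (len 7)
  byte 1: read out[2]='Q', append. Buffer now: "QOQOQOQQ"
  byte 2: read out[3]='O', append. Buffer now: "QOQOQOQQO"
  byte 3: read out[4]='Q', append. Buffer now: "QOQOQOQQOQ"
  byte 4: read out[5]='O', append. Buffer now: "QOQOQOQQOQO"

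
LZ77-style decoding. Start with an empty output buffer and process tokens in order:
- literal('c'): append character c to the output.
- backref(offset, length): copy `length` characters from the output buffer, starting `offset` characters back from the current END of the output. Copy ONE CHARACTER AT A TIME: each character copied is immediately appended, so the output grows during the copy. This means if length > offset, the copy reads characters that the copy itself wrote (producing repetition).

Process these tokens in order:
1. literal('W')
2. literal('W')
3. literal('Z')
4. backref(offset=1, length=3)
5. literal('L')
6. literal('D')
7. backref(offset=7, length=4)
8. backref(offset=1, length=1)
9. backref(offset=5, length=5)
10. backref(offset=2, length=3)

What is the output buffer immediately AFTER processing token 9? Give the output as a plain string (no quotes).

Answer: WWZZZZLDWZZZZWZZZZ

Derivation:
Token 1: literal('W'). Output: "W"
Token 2: literal('W'). Output: "WW"
Token 3: literal('Z'). Output: "WWZ"
Token 4: backref(off=1, len=3) (overlapping!). Copied 'ZZZ' from pos 2. Output: "WWZZZZ"
Token 5: literal('L'). Output: "WWZZZZL"
Token 6: literal('D'). Output: "WWZZZZLD"
Token 7: backref(off=7, len=4). Copied 'WZZZ' from pos 1. Output: "WWZZZZLDWZZZ"
Token 8: backref(off=1, len=1). Copied 'Z' from pos 11. Output: "WWZZZZLDWZZZZ"
Token 9: backref(off=5, len=5). Copied 'WZZZZ' from pos 8. Output: "WWZZZZLDWZZZZWZZZZ"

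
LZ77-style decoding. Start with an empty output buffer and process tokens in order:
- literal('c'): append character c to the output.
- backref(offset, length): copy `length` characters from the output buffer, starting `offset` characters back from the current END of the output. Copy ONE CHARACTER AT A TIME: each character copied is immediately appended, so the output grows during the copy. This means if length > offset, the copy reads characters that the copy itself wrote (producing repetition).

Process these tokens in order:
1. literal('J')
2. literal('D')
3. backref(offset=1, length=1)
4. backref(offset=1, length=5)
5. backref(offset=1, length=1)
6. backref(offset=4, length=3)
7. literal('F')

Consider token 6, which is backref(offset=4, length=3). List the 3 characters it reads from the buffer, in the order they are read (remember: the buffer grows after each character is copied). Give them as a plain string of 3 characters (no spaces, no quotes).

Token 1: literal('J'). Output: "J"
Token 2: literal('D'). Output: "JD"
Token 3: backref(off=1, len=1). Copied 'D' from pos 1. Output: "JDD"
Token 4: backref(off=1, len=5) (overlapping!). Copied 'DDDDD' from pos 2. Output: "JDDDDDDD"
Token 5: backref(off=1, len=1). Copied 'D' from pos 7. Output: "JDDDDDDDD"
Token 6: backref(off=4, len=3). Buffer before: "JDDDDDDDD" (len 9)
  byte 1: read out[5]='D', append. Buffer now: "JDDDDDDDDD"
  byte 2: read out[6]='D', append. Buffer now: "JDDDDDDDDDD"
  byte 3: read out[7]='D', append. Buffer now: "JDDDDDDDDDDD"

Answer: DDD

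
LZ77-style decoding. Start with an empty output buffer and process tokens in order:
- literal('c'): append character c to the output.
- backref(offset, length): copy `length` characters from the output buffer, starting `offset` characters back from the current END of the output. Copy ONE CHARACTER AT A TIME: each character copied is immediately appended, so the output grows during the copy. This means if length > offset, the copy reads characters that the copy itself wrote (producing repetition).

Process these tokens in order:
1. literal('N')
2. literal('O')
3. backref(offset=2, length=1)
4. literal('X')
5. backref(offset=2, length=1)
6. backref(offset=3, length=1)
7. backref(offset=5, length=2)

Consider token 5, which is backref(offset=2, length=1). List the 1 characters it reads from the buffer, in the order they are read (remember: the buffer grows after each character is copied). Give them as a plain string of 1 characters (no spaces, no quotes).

Answer: N

Derivation:
Token 1: literal('N'). Output: "N"
Token 2: literal('O'). Output: "NO"
Token 3: backref(off=2, len=1). Copied 'N' from pos 0. Output: "NON"
Token 4: literal('X'). Output: "NONX"
Token 5: backref(off=2, len=1). Buffer before: "NONX" (len 4)
  byte 1: read out[2]='N', append. Buffer now: "NONXN"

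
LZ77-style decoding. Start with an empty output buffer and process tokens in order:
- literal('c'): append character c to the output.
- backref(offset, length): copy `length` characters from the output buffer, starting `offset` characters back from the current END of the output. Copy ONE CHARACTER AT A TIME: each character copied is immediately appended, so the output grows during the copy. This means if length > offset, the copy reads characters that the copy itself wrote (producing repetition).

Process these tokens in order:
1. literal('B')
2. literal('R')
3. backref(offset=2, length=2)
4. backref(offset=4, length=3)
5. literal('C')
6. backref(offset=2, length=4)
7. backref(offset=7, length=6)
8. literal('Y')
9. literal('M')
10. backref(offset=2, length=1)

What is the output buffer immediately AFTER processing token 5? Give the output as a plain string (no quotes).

Token 1: literal('B'). Output: "B"
Token 2: literal('R'). Output: "BR"
Token 3: backref(off=2, len=2). Copied 'BR' from pos 0. Output: "BRBR"
Token 4: backref(off=4, len=3). Copied 'BRB' from pos 0. Output: "BRBRBRB"
Token 5: literal('C'). Output: "BRBRBRBC"

Answer: BRBRBRBC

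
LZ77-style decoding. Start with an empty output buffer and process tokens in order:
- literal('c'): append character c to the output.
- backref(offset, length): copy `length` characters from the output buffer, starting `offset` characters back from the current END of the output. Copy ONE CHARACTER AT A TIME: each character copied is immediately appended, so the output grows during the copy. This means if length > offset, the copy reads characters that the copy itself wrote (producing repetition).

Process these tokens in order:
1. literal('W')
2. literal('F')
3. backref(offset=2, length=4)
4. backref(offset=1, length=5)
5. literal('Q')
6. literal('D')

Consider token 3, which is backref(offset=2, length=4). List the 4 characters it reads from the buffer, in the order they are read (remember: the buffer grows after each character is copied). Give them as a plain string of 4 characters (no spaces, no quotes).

Answer: WFWF

Derivation:
Token 1: literal('W'). Output: "W"
Token 2: literal('F'). Output: "WF"
Token 3: backref(off=2, len=4). Buffer before: "WF" (len 2)
  byte 1: read out[0]='W', append. Buffer now: "WFW"
  byte 2: read out[1]='F', append. Buffer now: "WFWF"
  byte 3: read out[2]='W', append. Buffer now: "WFWFW"
  byte 4: read out[3]='F', append. Buffer now: "WFWFWF"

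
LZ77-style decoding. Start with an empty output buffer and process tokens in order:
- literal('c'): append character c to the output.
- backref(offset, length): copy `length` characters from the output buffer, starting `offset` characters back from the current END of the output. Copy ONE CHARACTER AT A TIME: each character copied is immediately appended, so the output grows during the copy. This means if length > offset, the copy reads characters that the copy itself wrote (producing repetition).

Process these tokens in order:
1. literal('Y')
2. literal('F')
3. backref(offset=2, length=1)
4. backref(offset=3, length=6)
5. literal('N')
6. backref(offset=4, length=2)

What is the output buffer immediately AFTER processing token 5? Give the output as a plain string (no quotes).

Answer: YFYYFYYFYN

Derivation:
Token 1: literal('Y'). Output: "Y"
Token 2: literal('F'). Output: "YF"
Token 3: backref(off=2, len=1). Copied 'Y' from pos 0. Output: "YFY"
Token 4: backref(off=3, len=6) (overlapping!). Copied 'YFYYFY' from pos 0. Output: "YFYYFYYFY"
Token 5: literal('N'). Output: "YFYYFYYFYN"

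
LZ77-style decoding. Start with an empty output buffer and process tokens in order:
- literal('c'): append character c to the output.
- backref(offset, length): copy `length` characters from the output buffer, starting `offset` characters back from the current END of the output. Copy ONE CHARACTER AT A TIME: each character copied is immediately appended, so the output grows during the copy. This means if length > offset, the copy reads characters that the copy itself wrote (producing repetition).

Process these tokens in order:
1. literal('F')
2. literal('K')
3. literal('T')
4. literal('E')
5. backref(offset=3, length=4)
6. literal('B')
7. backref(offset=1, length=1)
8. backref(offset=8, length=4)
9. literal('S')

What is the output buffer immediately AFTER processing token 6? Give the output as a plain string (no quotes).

Token 1: literal('F'). Output: "F"
Token 2: literal('K'). Output: "FK"
Token 3: literal('T'). Output: "FKT"
Token 4: literal('E'). Output: "FKTE"
Token 5: backref(off=3, len=4) (overlapping!). Copied 'KTEK' from pos 1. Output: "FKTEKTEK"
Token 6: literal('B'). Output: "FKTEKTEKB"

Answer: FKTEKTEKB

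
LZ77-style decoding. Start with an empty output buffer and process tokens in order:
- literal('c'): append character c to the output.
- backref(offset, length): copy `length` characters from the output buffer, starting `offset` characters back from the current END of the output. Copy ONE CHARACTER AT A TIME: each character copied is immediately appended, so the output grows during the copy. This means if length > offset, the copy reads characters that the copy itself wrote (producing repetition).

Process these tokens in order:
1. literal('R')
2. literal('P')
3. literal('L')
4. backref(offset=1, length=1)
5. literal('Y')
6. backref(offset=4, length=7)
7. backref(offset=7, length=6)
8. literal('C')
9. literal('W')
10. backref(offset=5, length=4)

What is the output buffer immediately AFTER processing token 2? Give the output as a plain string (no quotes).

Token 1: literal('R'). Output: "R"
Token 2: literal('P'). Output: "RP"

Answer: RP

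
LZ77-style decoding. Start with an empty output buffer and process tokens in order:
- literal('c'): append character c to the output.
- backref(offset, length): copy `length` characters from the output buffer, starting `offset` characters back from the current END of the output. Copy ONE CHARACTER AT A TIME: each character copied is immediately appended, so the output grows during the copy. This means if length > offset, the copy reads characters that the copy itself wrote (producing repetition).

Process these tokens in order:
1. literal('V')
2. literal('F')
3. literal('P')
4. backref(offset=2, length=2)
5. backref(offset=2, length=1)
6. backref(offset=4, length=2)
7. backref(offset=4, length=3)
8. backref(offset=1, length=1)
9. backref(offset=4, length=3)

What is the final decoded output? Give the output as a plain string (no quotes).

Token 1: literal('V'). Output: "V"
Token 2: literal('F'). Output: "VF"
Token 3: literal('P'). Output: "VFP"
Token 4: backref(off=2, len=2). Copied 'FP' from pos 1. Output: "VFPFP"
Token 5: backref(off=2, len=1). Copied 'F' from pos 3. Output: "VFPFPF"
Token 6: backref(off=4, len=2). Copied 'PF' from pos 2. Output: "VFPFPFPF"
Token 7: backref(off=4, len=3). Copied 'PFP' from pos 4. Output: "VFPFPFPFPFP"
Token 8: backref(off=1, len=1). Copied 'P' from pos 10. Output: "VFPFPFPFPFPP"
Token 9: backref(off=4, len=3). Copied 'PFP' from pos 8. Output: "VFPFPFPFPFPPPFP"

Answer: VFPFPFPFPFPPPFP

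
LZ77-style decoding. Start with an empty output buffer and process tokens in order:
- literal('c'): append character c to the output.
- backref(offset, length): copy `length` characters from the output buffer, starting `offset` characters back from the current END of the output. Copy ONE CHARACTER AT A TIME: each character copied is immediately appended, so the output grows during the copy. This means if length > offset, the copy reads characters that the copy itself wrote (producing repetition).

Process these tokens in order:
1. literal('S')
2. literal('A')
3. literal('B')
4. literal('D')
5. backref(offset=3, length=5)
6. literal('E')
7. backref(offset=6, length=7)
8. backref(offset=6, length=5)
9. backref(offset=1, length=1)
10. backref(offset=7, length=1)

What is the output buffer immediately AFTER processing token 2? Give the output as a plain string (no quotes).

Token 1: literal('S'). Output: "S"
Token 2: literal('A'). Output: "SA"

Answer: SA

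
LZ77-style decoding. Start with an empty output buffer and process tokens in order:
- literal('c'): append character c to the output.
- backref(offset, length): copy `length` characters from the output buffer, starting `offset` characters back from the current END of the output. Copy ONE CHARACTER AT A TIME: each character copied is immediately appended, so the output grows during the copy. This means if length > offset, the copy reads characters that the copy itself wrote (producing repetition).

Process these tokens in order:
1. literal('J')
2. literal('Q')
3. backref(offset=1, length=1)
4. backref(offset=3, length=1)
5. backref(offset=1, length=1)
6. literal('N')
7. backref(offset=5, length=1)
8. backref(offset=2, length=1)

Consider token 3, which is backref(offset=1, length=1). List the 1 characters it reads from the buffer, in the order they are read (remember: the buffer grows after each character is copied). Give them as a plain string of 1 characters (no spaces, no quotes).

Answer: Q

Derivation:
Token 1: literal('J'). Output: "J"
Token 2: literal('Q'). Output: "JQ"
Token 3: backref(off=1, len=1). Buffer before: "JQ" (len 2)
  byte 1: read out[1]='Q', append. Buffer now: "JQQ"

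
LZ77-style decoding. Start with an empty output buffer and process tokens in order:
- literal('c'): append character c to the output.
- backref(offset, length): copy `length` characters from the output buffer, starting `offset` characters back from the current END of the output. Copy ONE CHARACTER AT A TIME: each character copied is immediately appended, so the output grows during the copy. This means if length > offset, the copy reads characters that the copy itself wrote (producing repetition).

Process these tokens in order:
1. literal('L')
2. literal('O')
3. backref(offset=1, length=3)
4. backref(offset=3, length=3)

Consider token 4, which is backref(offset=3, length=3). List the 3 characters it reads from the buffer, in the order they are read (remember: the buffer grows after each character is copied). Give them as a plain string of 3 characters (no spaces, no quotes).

Token 1: literal('L'). Output: "L"
Token 2: literal('O'). Output: "LO"
Token 3: backref(off=1, len=3) (overlapping!). Copied 'OOO' from pos 1. Output: "LOOOO"
Token 4: backref(off=3, len=3). Buffer before: "LOOOO" (len 5)
  byte 1: read out[2]='O', append. Buffer now: "LOOOOO"
  byte 2: read out[3]='O', append. Buffer now: "LOOOOOO"
  byte 3: read out[4]='O', append. Buffer now: "LOOOOOOO"

Answer: OOO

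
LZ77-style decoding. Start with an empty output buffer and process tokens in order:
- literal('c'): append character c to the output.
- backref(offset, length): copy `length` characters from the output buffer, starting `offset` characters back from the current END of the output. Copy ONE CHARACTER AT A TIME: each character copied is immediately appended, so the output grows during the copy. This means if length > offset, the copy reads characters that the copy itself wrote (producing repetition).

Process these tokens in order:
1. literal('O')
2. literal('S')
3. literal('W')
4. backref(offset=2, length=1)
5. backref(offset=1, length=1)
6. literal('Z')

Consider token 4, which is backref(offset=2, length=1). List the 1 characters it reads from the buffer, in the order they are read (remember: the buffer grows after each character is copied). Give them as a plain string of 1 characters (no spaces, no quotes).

Answer: S

Derivation:
Token 1: literal('O'). Output: "O"
Token 2: literal('S'). Output: "OS"
Token 3: literal('W'). Output: "OSW"
Token 4: backref(off=2, len=1). Buffer before: "OSW" (len 3)
  byte 1: read out[1]='S', append. Buffer now: "OSWS"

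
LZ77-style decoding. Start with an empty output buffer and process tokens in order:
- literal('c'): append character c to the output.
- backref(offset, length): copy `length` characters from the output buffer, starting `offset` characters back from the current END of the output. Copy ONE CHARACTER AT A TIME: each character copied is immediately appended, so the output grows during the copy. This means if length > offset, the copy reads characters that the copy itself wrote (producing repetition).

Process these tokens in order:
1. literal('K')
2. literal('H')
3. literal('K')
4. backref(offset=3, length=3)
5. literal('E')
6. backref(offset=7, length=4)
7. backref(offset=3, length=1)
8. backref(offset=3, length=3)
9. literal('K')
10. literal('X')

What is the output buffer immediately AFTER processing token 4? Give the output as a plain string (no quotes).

Answer: KHKKHK

Derivation:
Token 1: literal('K'). Output: "K"
Token 2: literal('H'). Output: "KH"
Token 3: literal('K'). Output: "KHK"
Token 4: backref(off=3, len=3). Copied 'KHK' from pos 0. Output: "KHKKHK"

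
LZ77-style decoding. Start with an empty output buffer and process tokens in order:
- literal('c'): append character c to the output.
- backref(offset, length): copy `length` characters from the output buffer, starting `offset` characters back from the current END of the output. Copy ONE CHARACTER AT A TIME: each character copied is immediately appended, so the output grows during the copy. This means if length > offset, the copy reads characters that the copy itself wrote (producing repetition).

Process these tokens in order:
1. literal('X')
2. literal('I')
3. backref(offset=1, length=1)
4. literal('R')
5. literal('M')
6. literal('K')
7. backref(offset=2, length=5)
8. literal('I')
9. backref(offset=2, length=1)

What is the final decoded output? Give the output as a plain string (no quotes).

Answer: XIIRMKMKMKMIM

Derivation:
Token 1: literal('X'). Output: "X"
Token 2: literal('I'). Output: "XI"
Token 3: backref(off=1, len=1). Copied 'I' from pos 1. Output: "XII"
Token 4: literal('R'). Output: "XIIR"
Token 5: literal('M'). Output: "XIIRM"
Token 6: literal('K'). Output: "XIIRMK"
Token 7: backref(off=2, len=5) (overlapping!). Copied 'MKMKM' from pos 4. Output: "XIIRMKMKMKM"
Token 8: literal('I'). Output: "XIIRMKMKMKMI"
Token 9: backref(off=2, len=1). Copied 'M' from pos 10. Output: "XIIRMKMKMKMIM"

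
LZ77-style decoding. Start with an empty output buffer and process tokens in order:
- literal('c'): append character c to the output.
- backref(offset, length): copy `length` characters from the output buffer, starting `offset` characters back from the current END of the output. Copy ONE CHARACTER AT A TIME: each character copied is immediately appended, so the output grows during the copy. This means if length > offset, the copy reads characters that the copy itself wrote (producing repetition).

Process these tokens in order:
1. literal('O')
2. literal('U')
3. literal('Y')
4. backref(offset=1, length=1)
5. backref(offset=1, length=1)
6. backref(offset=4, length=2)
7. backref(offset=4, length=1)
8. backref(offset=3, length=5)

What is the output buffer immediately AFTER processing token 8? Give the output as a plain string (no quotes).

Token 1: literal('O'). Output: "O"
Token 2: literal('U'). Output: "OU"
Token 3: literal('Y'). Output: "OUY"
Token 4: backref(off=1, len=1). Copied 'Y' from pos 2. Output: "OUYY"
Token 5: backref(off=1, len=1). Copied 'Y' from pos 3. Output: "OUYYY"
Token 6: backref(off=4, len=2). Copied 'UY' from pos 1. Output: "OUYYYUY"
Token 7: backref(off=4, len=1). Copied 'Y' from pos 3. Output: "OUYYYUYY"
Token 8: backref(off=3, len=5) (overlapping!). Copied 'UYYUY' from pos 5. Output: "OUYYYUYYUYYUY"

Answer: OUYYYUYYUYYUY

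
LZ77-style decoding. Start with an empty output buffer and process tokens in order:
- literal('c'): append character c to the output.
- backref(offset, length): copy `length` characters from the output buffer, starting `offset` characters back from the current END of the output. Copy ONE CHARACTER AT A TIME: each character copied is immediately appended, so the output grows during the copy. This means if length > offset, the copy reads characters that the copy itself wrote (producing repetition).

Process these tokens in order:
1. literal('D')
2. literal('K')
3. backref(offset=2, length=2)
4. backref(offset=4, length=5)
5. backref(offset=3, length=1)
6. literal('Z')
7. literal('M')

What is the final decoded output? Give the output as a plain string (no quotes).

Answer: DKDKDKDKDDZM

Derivation:
Token 1: literal('D'). Output: "D"
Token 2: literal('K'). Output: "DK"
Token 3: backref(off=2, len=2). Copied 'DK' from pos 0. Output: "DKDK"
Token 4: backref(off=4, len=5) (overlapping!). Copied 'DKDKD' from pos 0. Output: "DKDKDKDKD"
Token 5: backref(off=3, len=1). Copied 'D' from pos 6. Output: "DKDKDKDKDD"
Token 6: literal('Z'). Output: "DKDKDKDKDDZ"
Token 7: literal('M'). Output: "DKDKDKDKDDZM"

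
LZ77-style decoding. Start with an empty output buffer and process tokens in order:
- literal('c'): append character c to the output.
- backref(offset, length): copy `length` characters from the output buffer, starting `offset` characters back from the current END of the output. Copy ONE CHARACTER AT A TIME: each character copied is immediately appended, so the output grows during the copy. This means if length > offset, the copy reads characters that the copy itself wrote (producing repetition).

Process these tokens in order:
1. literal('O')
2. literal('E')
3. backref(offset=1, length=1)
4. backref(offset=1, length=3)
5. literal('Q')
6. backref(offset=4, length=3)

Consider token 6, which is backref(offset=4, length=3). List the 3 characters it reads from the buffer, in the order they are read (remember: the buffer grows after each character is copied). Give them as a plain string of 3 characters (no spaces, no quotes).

Token 1: literal('O'). Output: "O"
Token 2: literal('E'). Output: "OE"
Token 3: backref(off=1, len=1). Copied 'E' from pos 1. Output: "OEE"
Token 4: backref(off=1, len=3) (overlapping!). Copied 'EEE' from pos 2. Output: "OEEEEE"
Token 5: literal('Q'). Output: "OEEEEEQ"
Token 6: backref(off=4, len=3). Buffer before: "OEEEEEQ" (len 7)
  byte 1: read out[3]='E', append. Buffer now: "OEEEEEQE"
  byte 2: read out[4]='E', append. Buffer now: "OEEEEEQEE"
  byte 3: read out[5]='E', append. Buffer now: "OEEEEEQEEE"

Answer: EEE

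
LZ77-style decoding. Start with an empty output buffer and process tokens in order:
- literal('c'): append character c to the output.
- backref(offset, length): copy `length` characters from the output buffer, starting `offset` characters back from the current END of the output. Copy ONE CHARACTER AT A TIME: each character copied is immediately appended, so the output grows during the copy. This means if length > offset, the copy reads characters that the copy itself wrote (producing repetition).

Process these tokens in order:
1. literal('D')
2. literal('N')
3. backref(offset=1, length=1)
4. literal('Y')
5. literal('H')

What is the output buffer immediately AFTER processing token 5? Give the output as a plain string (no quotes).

Token 1: literal('D'). Output: "D"
Token 2: literal('N'). Output: "DN"
Token 3: backref(off=1, len=1). Copied 'N' from pos 1. Output: "DNN"
Token 4: literal('Y'). Output: "DNNY"
Token 5: literal('H'). Output: "DNNYH"

Answer: DNNYH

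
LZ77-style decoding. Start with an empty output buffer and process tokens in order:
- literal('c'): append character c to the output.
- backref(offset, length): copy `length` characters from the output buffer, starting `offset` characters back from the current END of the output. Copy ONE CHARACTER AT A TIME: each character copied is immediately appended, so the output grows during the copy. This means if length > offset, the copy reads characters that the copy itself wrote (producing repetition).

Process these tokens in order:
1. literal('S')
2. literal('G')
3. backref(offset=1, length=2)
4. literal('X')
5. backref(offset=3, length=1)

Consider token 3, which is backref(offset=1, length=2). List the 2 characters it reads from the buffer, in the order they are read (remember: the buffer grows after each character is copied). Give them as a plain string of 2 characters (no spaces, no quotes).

Answer: GG

Derivation:
Token 1: literal('S'). Output: "S"
Token 2: literal('G'). Output: "SG"
Token 3: backref(off=1, len=2). Buffer before: "SG" (len 2)
  byte 1: read out[1]='G', append. Buffer now: "SGG"
  byte 2: read out[2]='G', append. Buffer now: "SGGG"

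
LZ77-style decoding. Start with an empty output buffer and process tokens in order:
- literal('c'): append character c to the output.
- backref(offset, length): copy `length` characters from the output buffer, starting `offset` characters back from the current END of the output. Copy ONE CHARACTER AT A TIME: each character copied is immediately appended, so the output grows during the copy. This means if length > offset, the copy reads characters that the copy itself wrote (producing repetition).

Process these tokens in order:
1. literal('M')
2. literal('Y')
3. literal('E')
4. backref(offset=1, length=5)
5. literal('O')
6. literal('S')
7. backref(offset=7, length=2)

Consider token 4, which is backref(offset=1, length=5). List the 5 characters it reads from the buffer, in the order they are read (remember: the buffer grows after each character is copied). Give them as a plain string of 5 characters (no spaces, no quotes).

Answer: EEEEE

Derivation:
Token 1: literal('M'). Output: "M"
Token 2: literal('Y'). Output: "MY"
Token 3: literal('E'). Output: "MYE"
Token 4: backref(off=1, len=5). Buffer before: "MYE" (len 3)
  byte 1: read out[2]='E', append. Buffer now: "MYEE"
  byte 2: read out[3]='E', append. Buffer now: "MYEEE"
  byte 3: read out[4]='E', append. Buffer now: "MYEEEE"
  byte 4: read out[5]='E', append. Buffer now: "MYEEEEE"
  byte 5: read out[6]='E', append. Buffer now: "MYEEEEEE"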